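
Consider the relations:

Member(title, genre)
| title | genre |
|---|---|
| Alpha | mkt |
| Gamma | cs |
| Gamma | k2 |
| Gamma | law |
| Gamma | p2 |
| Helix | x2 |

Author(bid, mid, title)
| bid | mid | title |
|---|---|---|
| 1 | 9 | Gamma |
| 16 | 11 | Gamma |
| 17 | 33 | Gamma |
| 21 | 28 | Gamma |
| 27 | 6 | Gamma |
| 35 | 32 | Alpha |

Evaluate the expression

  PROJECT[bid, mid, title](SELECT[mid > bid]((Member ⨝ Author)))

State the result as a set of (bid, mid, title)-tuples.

Natural join on title: {(Alpha, mkt, 35, 32), (Gamma, cs, 1, 9), (Gamma, cs, 16, 11), (Gamma, cs, 17, 33), (Gamma, cs, 21, 28), (Gamma, cs, 27, 6), (Gamma, k2, 1, 9), (Gamma, k2, 16, 11), (Gamma, k2, 17, 33), (Gamma, k2, 21, 28), (Gamma, k2, 27, 6), (Gamma, law, 1, 9), (Gamma, law, 16, 11), (Gamma, law, 17, 33), (Gamma, law, 21, 28), (Gamma, law, 27, 6), (Gamma, p2, 1, 9), (Gamma, p2, 16, 11), (Gamma, p2, 17, 33), (Gamma, p2, 21, 28), (Gamma, p2, 27, 6)}
Filtering on mid > bid leaves {(Gamma, cs, 1, 9), (Gamma, cs, 17, 33), (Gamma, cs, 21, 28), (Gamma, k2, 1, 9), (Gamma, k2, 17, 33), (Gamma, k2, 21, 28), (Gamma, law, 1, 9), (Gamma, law, 17, 33), (Gamma, law, 21, 28), (Gamma, p2, 1, 9), (Gamma, p2, 17, 33), (Gamma, p2, 21, 28)}.
Projecting to bid, mid, title (9 duplicate(s) eliminated): {(1, 9, Gamma), (17, 33, Gamma), (21, 28, Gamma)}

{(1, 9, Gamma), (17, 33, Gamma), (21, 28, Gamma)}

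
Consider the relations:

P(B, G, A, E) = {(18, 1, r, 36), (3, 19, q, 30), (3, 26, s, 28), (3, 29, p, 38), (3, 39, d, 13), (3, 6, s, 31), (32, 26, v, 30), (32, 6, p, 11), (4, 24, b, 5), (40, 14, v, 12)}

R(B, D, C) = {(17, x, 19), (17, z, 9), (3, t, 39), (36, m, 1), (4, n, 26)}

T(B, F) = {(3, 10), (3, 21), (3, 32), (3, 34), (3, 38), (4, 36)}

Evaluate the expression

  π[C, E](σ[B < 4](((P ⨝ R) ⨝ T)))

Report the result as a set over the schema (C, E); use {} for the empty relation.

{(39, 13), (39, 28), (39, 30), (39, 31), (39, 38)}

Natural join on B: {(3, 19, q, 30, t, 39), (3, 26, s, 28, t, 39), (3, 29, p, 38, t, 39), (3, 39, d, 13, t, 39), (3, 6, s, 31, t, 39), (4, 24, b, 5, n, 26)}
Natural join on B: {(3, 19, q, 30, t, 39, 10), (3, 19, q, 30, t, 39, 21), (3, 19, q, 30, t, 39, 32), (3, 19, q, 30, t, 39, 34), (3, 19, q, 30, t, 39, 38), (3, 26, s, 28, t, 39, 10), (3, 26, s, 28, t, 39, 21), (3, 26, s, 28, t, 39, 32), (3, 26, s, 28, t, 39, 34), (3, 26, s, 28, t, 39, 38), (3, 29, p, 38, t, 39, 10), (3, 29, p, 38, t, 39, 21), (3, 29, p, 38, t, 39, 32), (3, 29, p, 38, t, 39, 34), (3, 29, p, 38, t, 39, 38), (3, 39, d, 13, t, 39, 10), (3, 39, d, 13, t, 39, 21), (3, 39, d, 13, t, 39, 32), (3, 39, d, 13, t, 39, 34), (3, 39, d, 13, t, 39, 38), (3, 6, s, 31, t, 39, 10), (3, 6, s, 31, t, 39, 21), (3, 6, s, 31, t, 39, 32), (3, 6, s, 31, t, 39, 34), (3, 6, s, 31, t, 39, 38), (4, 24, b, 5, n, 26, 36)}
Apply σ_{B < 4}; surviving tuples: {(3, 19, q, 30, t, 39, 10), (3, 19, q, 30, t, 39, 21), (3, 19, q, 30, t, 39, 32), (3, 19, q, 30, t, 39, 34), (3, 19, q, 30, t, 39, 38), (3, 26, s, 28, t, 39, 10), (3, 26, s, 28, t, 39, 21), (3, 26, s, 28, t, 39, 32), (3, 26, s, 28, t, 39, 34), (3, 26, s, 28, t, 39, 38), (3, 29, p, 38, t, 39, 10), (3, 29, p, 38, t, 39, 21), (3, 29, p, 38, t, 39, 32), (3, 29, p, 38, t, 39, 34), (3, 29, p, 38, t, 39, 38), (3, 39, d, 13, t, 39, 10), (3, 39, d, 13, t, 39, 21), (3, 39, d, 13, t, 39, 32), (3, 39, d, 13, t, 39, 34), (3, 39, d, 13, t, 39, 38), (3, 6, s, 31, t, 39, 10), (3, 6, s, 31, t, 39, 21), (3, 6, s, 31, t, 39, 32), (3, 6, s, 31, t, 39, 34), (3, 6, s, 31, t, 39, 38)}
π_{C, E} gives {(39, 13), (39, 28), (39, 30), (39, 31), (39, 38)} (20 duplicate(s) eliminated).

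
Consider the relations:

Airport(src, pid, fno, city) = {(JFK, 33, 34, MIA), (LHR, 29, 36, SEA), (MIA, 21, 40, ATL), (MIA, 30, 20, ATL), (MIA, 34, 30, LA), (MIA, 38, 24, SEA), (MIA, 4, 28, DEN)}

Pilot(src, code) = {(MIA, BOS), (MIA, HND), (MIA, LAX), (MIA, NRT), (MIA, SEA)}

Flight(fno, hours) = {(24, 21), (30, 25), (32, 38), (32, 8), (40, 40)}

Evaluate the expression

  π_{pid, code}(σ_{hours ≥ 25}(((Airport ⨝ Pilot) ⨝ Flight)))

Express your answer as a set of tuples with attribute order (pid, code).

Natural join on src: {(MIA, 21, 40, ATL, BOS), (MIA, 21, 40, ATL, HND), (MIA, 21, 40, ATL, LAX), (MIA, 21, 40, ATL, NRT), (MIA, 21, 40, ATL, SEA), (MIA, 30, 20, ATL, BOS), (MIA, 30, 20, ATL, HND), (MIA, 30, 20, ATL, LAX), (MIA, 30, 20, ATL, NRT), (MIA, 30, 20, ATL, SEA), (MIA, 34, 30, LA, BOS), (MIA, 34, 30, LA, HND), (MIA, 34, 30, LA, LAX), (MIA, 34, 30, LA, NRT), (MIA, 34, 30, LA, SEA), (MIA, 38, 24, SEA, BOS), (MIA, 38, 24, SEA, HND), (MIA, 38, 24, SEA, LAX), (MIA, 38, 24, SEA, NRT), (MIA, 38, 24, SEA, SEA), (MIA, 4, 28, DEN, BOS), (MIA, 4, 28, DEN, HND), (MIA, 4, 28, DEN, LAX), (MIA, 4, 28, DEN, NRT), (MIA, 4, 28, DEN, SEA)}
Natural join on fno: {(MIA, 21, 40, ATL, BOS, 40), (MIA, 21, 40, ATL, HND, 40), (MIA, 21, 40, ATL, LAX, 40), (MIA, 21, 40, ATL, NRT, 40), (MIA, 21, 40, ATL, SEA, 40), (MIA, 34, 30, LA, BOS, 25), (MIA, 34, 30, LA, HND, 25), (MIA, 34, 30, LA, LAX, 25), (MIA, 34, 30, LA, NRT, 25), (MIA, 34, 30, LA, SEA, 25), (MIA, 38, 24, SEA, BOS, 21), (MIA, 38, 24, SEA, HND, 21), (MIA, 38, 24, SEA, LAX, 21), (MIA, 38, 24, SEA, NRT, 21), (MIA, 38, 24, SEA, SEA, 21)}
Selection hours ≥ 25: {(MIA, 21, 40, ATL, BOS, 40), (MIA, 21, 40, ATL, HND, 40), (MIA, 21, 40, ATL, LAX, 40), (MIA, 21, 40, ATL, NRT, 40), (MIA, 21, 40, ATL, SEA, 40), (MIA, 34, 30, LA, BOS, 25), (MIA, 34, 30, LA, HND, 25), (MIA, 34, 30, LA, LAX, 25), (MIA, 34, 30, LA, NRT, 25), (MIA, 34, 30, LA, SEA, 25)}
π[pid, code]: project onto (pid, code) → {(21, BOS), (21, HND), (21, LAX), (21, NRT), (21, SEA), (34, BOS), (34, HND), (34, LAX), (34, NRT), (34, SEA)}

{(21, BOS), (21, HND), (21, LAX), (21, NRT), (21, SEA), (34, BOS), (34, HND), (34, LAX), (34, NRT), (34, SEA)}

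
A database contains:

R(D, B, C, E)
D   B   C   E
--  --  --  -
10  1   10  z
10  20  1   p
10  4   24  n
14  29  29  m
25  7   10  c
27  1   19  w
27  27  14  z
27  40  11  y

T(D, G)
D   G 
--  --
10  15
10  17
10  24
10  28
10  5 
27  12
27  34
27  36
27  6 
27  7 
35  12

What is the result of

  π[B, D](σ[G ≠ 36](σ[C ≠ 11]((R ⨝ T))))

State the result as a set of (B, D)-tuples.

{(1, 10), (1, 27), (20, 10), (27, 27), (4, 10)}

R ⋈ T (natural join on D): {(10, 1, 10, z, 15), (10, 1, 10, z, 17), (10, 1, 10, z, 24), (10, 1, 10, z, 28), (10, 1, 10, z, 5), (10, 20, 1, p, 15), (10, 20, 1, p, 17), (10, 20, 1, p, 24), (10, 20, 1, p, 28), (10, 20, 1, p, 5), (10, 4, 24, n, 15), (10, 4, 24, n, 17), (10, 4, 24, n, 24), (10, 4, 24, n, 28), (10, 4, 24, n, 5), (27, 1, 19, w, 12), (27, 1, 19, w, 34), (27, 1, 19, w, 36), (27, 1, 19, w, 6), (27, 1, 19, w, 7), (27, 27, 14, z, 12), (27, 27, 14, z, 34), (27, 27, 14, z, 36), (27, 27, 14, z, 6), (27, 27, 14, z, 7), (27, 40, 11, y, 12), (27, 40, 11, y, 34), (27, 40, 11, y, 36), (27, 40, 11, y, 6), (27, 40, 11, y, 7)}
Filtering on C ≠ 11 leaves {(10, 1, 10, z, 15), (10, 1, 10, z, 17), (10, 1, 10, z, 24), (10, 1, 10, z, 28), (10, 1, 10, z, 5), (10, 20, 1, p, 15), (10, 20, 1, p, 17), (10, 20, 1, p, 24), (10, 20, 1, p, 28), (10, 20, 1, p, 5), (10, 4, 24, n, 15), (10, 4, 24, n, 17), (10, 4, 24, n, 24), (10, 4, 24, n, 28), (10, 4, 24, n, 5), (27, 1, 19, w, 12), (27, 1, 19, w, 34), (27, 1, 19, w, 36), (27, 1, 19, w, 6), (27, 1, 19, w, 7), (27, 27, 14, z, 12), (27, 27, 14, z, 34), (27, 27, 14, z, 36), (27, 27, 14, z, 6), (27, 27, 14, z, 7)}.
Filtering on G ≠ 36 leaves {(10, 1, 10, z, 15), (10, 1, 10, z, 17), (10, 1, 10, z, 24), (10, 1, 10, z, 28), (10, 1, 10, z, 5), (10, 20, 1, p, 15), (10, 20, 1, p, 17), (10, 20, 1, p, 24), (10, 20, 1, p, 28), (10, 20, 1, p, 5), (10, 4, 24, n, 15), (10, 4, 24, n, 17), (10, 4, 24, n, 24), (10, 4, 24, n, 28), (10, 4, 24, n, 5), (27, 1, 19, w, 12), (27, 1, 19, w, 34), (27, 1, 19, w, 6), (27, 1, 19, w, 7), (27, 27, 14, z, 12), (27, 27, 14, z, 34), (27, 27, 14, z, 6), (27, 27, 14, z, 7)}.
Keep only column(s) B, D (18 duplicate(s) eliminated): {(1, 10), (1, 27), (20, 10), (27, 27), (4, 10)}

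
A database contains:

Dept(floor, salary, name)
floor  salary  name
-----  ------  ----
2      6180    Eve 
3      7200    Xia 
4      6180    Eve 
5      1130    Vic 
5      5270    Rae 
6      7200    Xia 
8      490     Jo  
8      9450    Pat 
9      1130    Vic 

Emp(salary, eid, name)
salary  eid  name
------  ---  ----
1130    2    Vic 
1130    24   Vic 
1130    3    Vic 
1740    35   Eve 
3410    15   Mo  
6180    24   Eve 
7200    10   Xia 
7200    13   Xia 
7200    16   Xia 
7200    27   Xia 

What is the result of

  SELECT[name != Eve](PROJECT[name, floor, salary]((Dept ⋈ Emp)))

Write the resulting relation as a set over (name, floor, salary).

{(Vic, 5, 1130), (Vic, 9, 1130), (Xia, 3, 7200), (Xia, 6, 7200)}

Joining Dept and Emp on salary, name yields {(2, 6180, Eve, 24), (3, 7200, Xia, 10), (3, 7200, Xia, 13), (3, 7200, Xia, 16), (3, 7200, Xia, 27), (4, 6180, Eve, 24), (5, 1130, Vic, 2), (5, 1130, Vic, 24), (5, 1130, Vic, 3), (6, 7200, Xia, 10), (6, 7200, Xia, 13), (6, 7200, Xia, 16), (6, 7200, Xia, 27), (9, 1130, Vic, 2), (9, 1130, Vic, 24), (9, 1130, Vic, 3)}.
Projecting to name, floor, salary (10 duplicate(s) eliminated): {(Eve, 2, 6180), (Eve, 4, 6180), (Vic, 5, 1130), (Vic, 9, 1130), (Xia, 3, 7200), (Xia, 6, 7200)}
σ[name != Eve]: keep tuples satisfying name != Eve → {(Vic, 5, 1130), (Vic, 9, 1130), (Xia, 3, 7200), (Xia, 6, 7200)}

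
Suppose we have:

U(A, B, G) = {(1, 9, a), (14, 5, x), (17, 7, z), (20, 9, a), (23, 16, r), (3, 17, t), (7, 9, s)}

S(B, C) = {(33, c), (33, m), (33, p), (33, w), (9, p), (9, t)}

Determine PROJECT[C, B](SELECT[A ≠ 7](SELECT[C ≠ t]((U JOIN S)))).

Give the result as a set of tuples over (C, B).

{(p, 9)}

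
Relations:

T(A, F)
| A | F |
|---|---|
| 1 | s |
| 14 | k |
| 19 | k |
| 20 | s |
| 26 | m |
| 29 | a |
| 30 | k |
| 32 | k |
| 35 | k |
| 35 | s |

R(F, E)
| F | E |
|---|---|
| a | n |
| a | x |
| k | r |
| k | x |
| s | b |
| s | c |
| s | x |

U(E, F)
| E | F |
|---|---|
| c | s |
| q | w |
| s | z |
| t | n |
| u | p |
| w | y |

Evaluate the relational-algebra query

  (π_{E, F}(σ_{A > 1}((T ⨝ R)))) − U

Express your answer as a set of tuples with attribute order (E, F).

Natural join on F: {(1, s, b), (1, s, c), (1, s, x), (14, k, r), (14, k, x), (19, k, r), (19, k, x), (20, s, b), (20, s, c), (20, s, x), (29, a, n), (29, a, x), (30, k, r), (30, k, x), (32, k, r), (32, k, x), (35, k, r), (35, k, x), (35, s, b), (35, s, c), (35, s, x)}
σ[A > 1]: keep tuples satisfying A > 1 → {(14, k, r), (14, k, x), (19, k, r), (19, k, x), (20, s, b), (20, s, c), (20, s, x), (29, a, n), (29, a, x), (30, k, r), (30, k, x), (32, k, r), (32, k, x), (35, k, r), (35, k, x), (35, s, b), (35, s, c), (35, s, x)}
Keep only column(s) E, F (11 duplicate(s) eliminated): {(b, s), (c, s), (n, a), (r, k), (x, a), (x, k), (x, s)}
Set difference of the two operands is {(b, s), (n, a), (r, k), (x, a), (x, k), (x, s)}.

{(b, s), (n, a), (r, k), (x, a), (x, k), (x, s)}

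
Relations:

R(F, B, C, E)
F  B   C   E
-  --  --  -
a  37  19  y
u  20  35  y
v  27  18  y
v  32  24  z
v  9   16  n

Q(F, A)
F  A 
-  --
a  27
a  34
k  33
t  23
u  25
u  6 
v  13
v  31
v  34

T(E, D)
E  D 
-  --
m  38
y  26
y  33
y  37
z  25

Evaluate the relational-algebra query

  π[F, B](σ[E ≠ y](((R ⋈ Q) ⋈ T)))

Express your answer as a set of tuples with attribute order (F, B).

Joining R and Q on F yields {(a, 37, 19, y, 27), (a, 37, 19, y, 34), (u, 20, 35, y, 25), (u, 20, 35, y, 6), (v, 27, 18, y, 13), (v, 27, 18, y, 31), (v, 27, 18, y, 34), (v, 32, 24, z, 13), (v, 32, 24, z, 31), (v, 32, 24, z, 34), (v, 9, 16, n, 13), (v, 9, 16, n, 31), (v, 9, 16, n, 34)}.
Joining (R ⋈ Q) and T on E yields {(a, 37, 19, y, 27, 26), (a, 37, 19, y, 27, 33), (a, 37, 19, y, 27, 37), (a, 37, 19, y, 34, 26), (a, 37, 19, y, 34, 33), (a, 37, 19, y, 34, 37), (u, 20, 35, y, 25, 26), (u, 20, 35, y, 25, 33), (u, 20, 35, y, 25, 37), (u, 20, 35, y, 6, 26), (u, 20, 35, y, 6, 33), (u, 20, 35, y, 6, 37), (v, 27, 18, y, 13, 26), (v, 27, 18, y, 13, 33), (v, 27, 18, y, 13, 37), (v, 27, 18, y, 31, 26), (v, 27, 18, y, 31, 33), (v, 27, 18, y, 31, 37), (v, 27, 18, y, 34, 26), (v, 27, 18, y, 34, 33), (v, 27, 18, y, 34, 37), (v, 32, 24, z, 13, 25), (v, 32, 24, z, 31, 25), (v, 32, 24, z, 34, 25)}.
σ[E ≠ y]: keep tuples satisfying E ≠ y → {(v, 32, 24, z, 13, 25), (v, 32, 24, z, 31, 25), (v, 32, 24, z, 34, 25)}
π[F, B]: project onto (F, B) (2 duplicate(s) eliminated) → {(v, 32)}

{(v, 32)}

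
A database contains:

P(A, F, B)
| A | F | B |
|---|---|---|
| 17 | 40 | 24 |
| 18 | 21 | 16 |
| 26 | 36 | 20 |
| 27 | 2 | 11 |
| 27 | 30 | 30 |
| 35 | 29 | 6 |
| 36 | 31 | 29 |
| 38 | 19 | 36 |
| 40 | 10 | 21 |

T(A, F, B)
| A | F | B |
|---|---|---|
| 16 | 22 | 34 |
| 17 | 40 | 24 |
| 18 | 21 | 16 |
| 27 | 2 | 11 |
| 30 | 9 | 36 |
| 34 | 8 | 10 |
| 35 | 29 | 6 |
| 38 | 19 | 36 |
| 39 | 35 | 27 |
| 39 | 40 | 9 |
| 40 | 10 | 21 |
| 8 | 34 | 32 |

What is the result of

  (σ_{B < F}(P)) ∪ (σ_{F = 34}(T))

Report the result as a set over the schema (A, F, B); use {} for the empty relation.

Selection B < F: {(17, 40, 24), (18, 21, 16), (26, 36, 20), (35, 29, 6), (36, 31, 29)}
Selection F = 34: {(8, 34, 32)}
Union: {(17, 40, 24), (18, 21, 16), (26, 36, 20), (35, 29, 6), (36, 31, 29)} with {(8, 34, 32)} → {(17, 40, 24), (18, 21, 16), (26, 36, 20), (35, 29, 6), (36, 31, 29), (8, 34, 32)}

{(17, 40, 24), (18, 21, 16), (26, 36, 20), (35, 29, 6), (36, 31, 29), (8, 34, 32)}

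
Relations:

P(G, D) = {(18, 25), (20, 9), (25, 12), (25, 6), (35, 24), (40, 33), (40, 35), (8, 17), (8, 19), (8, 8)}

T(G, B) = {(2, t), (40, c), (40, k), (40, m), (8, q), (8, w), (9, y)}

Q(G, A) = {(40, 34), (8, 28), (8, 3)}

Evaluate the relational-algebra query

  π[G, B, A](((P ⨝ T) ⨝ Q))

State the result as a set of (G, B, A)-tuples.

Joining P and T on G yields {(40, 33, c), (40, 33, k), (40, 33, m), (40, 35, c), (40, 35, k), (40, 35, m), (8, 17, q), (8, 17, w), (8, 19, q), (8, 19, w), (8, 8, q), (8, 8, w)}.
Joining (P ⨝ T) and Q on G yields {(40, 33, c, 34), (40, 33, k, 34), (40, 33, m, 34), (40, 35, c, 34), (40, 35, k, 34), (40, 35, m, 34), (8, 17, q, 28), (8, 17, q, 3), (8, 17, w, 28), (8, 17, w, 3), (8, 19, q, 28), (8, 19, q, 3), (8, 19, w, 28), (8, 19, w, 3), (8, 8, q, 28), (8, 8, q, 3), (8, 8, w, 28), (8, 8, w, 3)}.
π[G, B, A]: project onto (G, B, A) (11 duplicate(s) eliminated) → {(40, c, 34), (40, k, 34), (40, m, 34), (8, q, 28), (8, q, 3), (8, w, 28), (8, w, 3)}

{(40, c, 34), (40, k, 34), (40, m, 34), (8, q, 28), (8, q, 3), (8, w, 28), (8, w, 3)}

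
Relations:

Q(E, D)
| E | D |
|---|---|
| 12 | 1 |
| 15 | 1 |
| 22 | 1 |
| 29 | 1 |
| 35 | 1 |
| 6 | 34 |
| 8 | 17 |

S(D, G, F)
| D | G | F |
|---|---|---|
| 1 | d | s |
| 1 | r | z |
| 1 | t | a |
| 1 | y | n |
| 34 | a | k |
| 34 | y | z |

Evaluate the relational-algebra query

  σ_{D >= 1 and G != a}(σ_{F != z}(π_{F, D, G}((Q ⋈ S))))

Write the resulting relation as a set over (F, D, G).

{(a, 1, t), (n, 1, y), (s, 1, d)}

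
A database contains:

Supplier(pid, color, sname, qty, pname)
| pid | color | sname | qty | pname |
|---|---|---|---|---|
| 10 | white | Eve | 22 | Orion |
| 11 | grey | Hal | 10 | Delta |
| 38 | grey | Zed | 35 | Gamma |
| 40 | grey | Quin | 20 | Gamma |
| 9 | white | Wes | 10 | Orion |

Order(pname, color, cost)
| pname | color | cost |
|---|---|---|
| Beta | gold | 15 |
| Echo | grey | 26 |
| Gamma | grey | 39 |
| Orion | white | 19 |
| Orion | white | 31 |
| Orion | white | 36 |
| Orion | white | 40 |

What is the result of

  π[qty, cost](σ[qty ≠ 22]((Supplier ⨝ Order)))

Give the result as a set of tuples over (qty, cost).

{(10, 19), (10, 31), (10, 36), (10, 40), (20, 39), (35, 39)}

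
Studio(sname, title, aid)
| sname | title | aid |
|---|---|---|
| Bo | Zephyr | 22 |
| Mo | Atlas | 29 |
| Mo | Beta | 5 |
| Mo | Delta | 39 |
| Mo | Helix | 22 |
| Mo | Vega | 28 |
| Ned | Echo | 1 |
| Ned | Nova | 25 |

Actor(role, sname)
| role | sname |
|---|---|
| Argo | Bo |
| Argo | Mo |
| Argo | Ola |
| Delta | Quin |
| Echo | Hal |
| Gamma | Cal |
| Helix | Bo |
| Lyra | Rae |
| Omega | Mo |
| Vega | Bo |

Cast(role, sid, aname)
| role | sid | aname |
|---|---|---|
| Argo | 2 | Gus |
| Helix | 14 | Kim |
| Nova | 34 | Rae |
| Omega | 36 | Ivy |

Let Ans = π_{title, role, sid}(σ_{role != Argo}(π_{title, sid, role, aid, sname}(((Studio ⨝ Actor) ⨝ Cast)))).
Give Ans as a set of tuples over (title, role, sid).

Natural join on sname: {(Bo, Zephyr, 22, Argo), (Bo, Zephyr, 22, Helix), (Bo, Zephyr, 22, Vega), (Mo, Atlas, 29, Argo), (Mo, Atlas, 29, Omega), (Mo, Beta, 5, Argo), (Mo, Beta, 5, Omega), (Mo, Delta, 39, Argo), (Mo, Delta, 39, Omega), (Mo, Helix, 22, Argo), (Mo, Helix, 22, Omega), (Mo, Vega, 28, Argo), (Mo, Vega, 28, Omega)}
Natural join on role: {(Bo, Zephyr, 22, Argo, 2, Gus), (Bo, Zephyr, 22, Helix, 14, Kim), (Mo, Atlas, 29, Argo, 2, Gus), (Mo, Atlas, 29, Omega, 36, Ivy), (Mo, Beta, 5, Argo, 2, Gus), (Mo, Beta, 5, Omega, 36, Ivy), (Mo, Delta, 39, Argo, 2, Gus), (Mo, Delta, 39, Omega, 36, Ivy), (Mo, Helix, 22, Argo, 2, Gus), (Mo, Helix, 22, Omega, 36, Ivy), (Mo, Vega, 28, Argo, 2, Gus), (Mo, Vega, 28, Omega, 36, Ivy)}
Projecting to title, sid, role, aid, sname: {(Atlas, 2, Argo, 29, Mo), (Atlas, 36, Omega, 29, Mo), (Beta, 2, Argo, 5, Mo), (Beta, 36, Omega, 5, Mo), (Delta, 2, Argo, 39, Mo), (Delta, 36, Omega, 39, Mo), (Helix, 2, Argo, 22, Mo), (Helix, 36, Omega, 22, Mo), (Vega, 2, Argo, 28, Mo), (Vega, 36, Omega, 28, Mo), (Zephyr, 14, Helix, 22, Bo), (Zephyr, 2, Argo, 22, Bo)}
Selection role != Argo: {(Atlas, 36, Omega, 29, Mo), (Beta, 36, Omega, 5, Mo), (Delta, 36, Omega, 39, Mo), (Helix, 36, Omega, 22, Mo), (Vega, 36, Omega, 28, Mo), (Zephyr, 14, Helix, 22, Bo)}
Projecting to title, role, sid: {(Atlas, Omega, 36), (Beta, Omega, 36), (Delta, Omega, 36), (Helix, Omega, 36), (Vega, Omega, 36), (Zephyr, Helix, 14)}

{(Atlas, Omega, 36), (Beta, Omega, 36), (Delta, Omega, 36), (Helix, Omega, 36), (Vega, Omega, 36), (Zephyr, Helix, 14)}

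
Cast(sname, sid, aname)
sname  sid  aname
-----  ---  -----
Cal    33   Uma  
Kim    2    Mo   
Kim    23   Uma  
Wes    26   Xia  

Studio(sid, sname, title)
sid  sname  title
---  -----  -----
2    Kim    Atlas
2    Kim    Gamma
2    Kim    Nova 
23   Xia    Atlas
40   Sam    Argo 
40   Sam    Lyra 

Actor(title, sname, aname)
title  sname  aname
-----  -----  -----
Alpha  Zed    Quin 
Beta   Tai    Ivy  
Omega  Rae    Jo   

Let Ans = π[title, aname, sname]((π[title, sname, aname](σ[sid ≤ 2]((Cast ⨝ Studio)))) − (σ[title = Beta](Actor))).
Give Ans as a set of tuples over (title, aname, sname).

{(Atlas, Mo, Kim), (Gamma, Mo, Kim), (Nova, Mo, Kim)}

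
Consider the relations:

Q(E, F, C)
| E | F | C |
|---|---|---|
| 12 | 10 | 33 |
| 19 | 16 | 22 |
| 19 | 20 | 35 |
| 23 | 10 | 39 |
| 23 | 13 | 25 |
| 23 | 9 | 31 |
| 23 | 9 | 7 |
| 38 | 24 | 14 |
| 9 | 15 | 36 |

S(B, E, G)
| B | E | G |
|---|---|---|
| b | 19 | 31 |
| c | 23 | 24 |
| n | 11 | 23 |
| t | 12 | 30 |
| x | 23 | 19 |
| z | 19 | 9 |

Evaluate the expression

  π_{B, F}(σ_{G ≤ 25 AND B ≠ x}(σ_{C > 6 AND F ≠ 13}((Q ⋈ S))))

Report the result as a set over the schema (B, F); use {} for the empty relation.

Natural join on E: {(12, 10, 33, t, 30), (19, 16, 22, b, 31), (19, 16, 22, z, 9), (19, 20, 35, b, 31), (19, 20, 35, z, 9), (23, 10, 39, c, 24), (23, 10, 39, x, 19), (23, 13, 25, c, 24), (23, 13, 25, x, 19), (23, 9, 31, c, 24), (23, 9, 31, x, 19), (23, 9, 7, c, 24), (23, 9, 7, x, 19)}
σ[C > 6 AND F ≠ 13]: keep tuples satisfying C > 6 AND F ≠ 13 → {(12, 10, 33, t, 30), (19, 16, 22, b, 31), (19, 16, 22, z, 9), (19, 20, 35, b, 31), (19, 20, 35, z, 9), (23, 10, 39, c, 24), (23, 10, 39, x, 19), (23, 9, 31, c, 24), (23, 9, 31, x, 19), (23, 9, 7, c, 24), (23, 9, 7, x, 19)}
σ[G ≤ 25 AND B ≠ x]: keep tuples satisfying G ≤ 25 AND B ≠ x → {(19, 16, 22, z, 9), (19, 20, 35, z, 9), (23, 10, 39, c, 24), (23, 9, 31, c, 24), (23, 9, 7, c, 24)}
π[B, F]: project onto (B, F) (1 duplicate(s) eliminated) → {(c, 10), (c, 9), (z, 16), (z, 20)}

{(c, 10), (c, 9), (z, 16), (z, 20)}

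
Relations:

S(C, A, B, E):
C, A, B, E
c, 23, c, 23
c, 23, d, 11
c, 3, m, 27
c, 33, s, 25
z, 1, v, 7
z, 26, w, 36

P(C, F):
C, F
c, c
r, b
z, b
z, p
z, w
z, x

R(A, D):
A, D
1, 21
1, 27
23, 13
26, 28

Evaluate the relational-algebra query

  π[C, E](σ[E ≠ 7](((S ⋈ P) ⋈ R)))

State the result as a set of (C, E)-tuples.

Natural join on C: {(c, 23, c, 23, c), (c, 23, d, 11, c), (c, 3, m, 27, c), (c, 33, s, 25, c), (z, 1, v, 7, b), (z, 1, v, 7, p), (z, 1, v, 7, w), (z, 1, v, 7, x), (z, 26, w, 36, b), (z, 26, w, 36, p), (z, 26, w, 36, w), (z, 26, w, 36, x)}
Natural join on A: {(c, 23, c, 23, c, 13), (c, 23, d, 11, c, 13), (z, 1, v, 7, b, 21), (z, 1, v, 7, b, 27), (z, 1, v, 7, p, 21), (z, 1, v, 7, p, 27), (z, 1, v, 7, w, 21), (z, 1, v, 7, w, 27), (z, 1, v, 7, x, 21), (z, 1, v, 7, x, 27), (z, 26, w, 36, b, 28), (z, 26, w, 36, p, 28), (z, 26, w, 36, w, 28), (z, 26, w, 36, x, 28)}
Filtering on E ≠ 7 leaves {(c, 23, c, 23, c, 13), (c, 23, d, 11, c, 13), (z, 26, w, 36, b, 28), (z, 26, w, 36, p, 28), (z, 26, w, 36, w, 28), (z, 26, w, 36, x, 28)}.
π_{C, E} gives {(c, 11), (c, 23), (z, 36)} (3 duplicate(s) eliminated).

{(c, 11), (c, 23), (z, 36)}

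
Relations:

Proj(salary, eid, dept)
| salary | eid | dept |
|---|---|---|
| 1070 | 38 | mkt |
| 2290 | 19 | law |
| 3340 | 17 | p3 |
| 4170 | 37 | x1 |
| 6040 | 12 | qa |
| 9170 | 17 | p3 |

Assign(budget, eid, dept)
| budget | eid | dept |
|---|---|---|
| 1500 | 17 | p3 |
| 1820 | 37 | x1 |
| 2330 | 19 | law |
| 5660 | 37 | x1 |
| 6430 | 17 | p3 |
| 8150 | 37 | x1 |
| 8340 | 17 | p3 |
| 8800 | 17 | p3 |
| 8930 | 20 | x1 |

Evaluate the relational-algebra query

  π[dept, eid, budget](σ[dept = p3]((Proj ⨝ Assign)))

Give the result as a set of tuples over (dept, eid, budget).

{(p3, 17, 1500), (p3, 17, 6430), (p3, 17, 8340), (p3, 17, 8800)}

Proj ⋈ Assign (natural join on eid, dept): {(2290, 19, law, 2330), (3340, 17, p3, 1500), (3340, 17, p3, 6430), (3340, 17, p3, 8340), (3340, 17, p3, 8800), (4170, 37, x1, 1820), (4170, 37, x1, 5660), (4170, 37, x1, 8150), (9170, 17, p3, 1500), (9170, 17, p3, 6430), (9170, 17, p3, 8340), (9170, 17, p3, 8800)}
σ[dept = p3]: keep tuples satisfying dept = p3 → {(3340, 17, p3, 1500), (3340, 17, p3, 6430), (3340, 17, p3, 8340), (3340, 17, p3, 8800), (9170, 17, p3, 1500), (9170, 17, p3, 6430), (9170, 17, p3, 8340), (9170, 17, p3, 8800)}
π_{dept, eid, budget} gives {(p3, 17, 1500), (p3, 17, 6430), (p3, 17, 8340), (p3, 17, 8800)} (4 duplicate(s) eliminated).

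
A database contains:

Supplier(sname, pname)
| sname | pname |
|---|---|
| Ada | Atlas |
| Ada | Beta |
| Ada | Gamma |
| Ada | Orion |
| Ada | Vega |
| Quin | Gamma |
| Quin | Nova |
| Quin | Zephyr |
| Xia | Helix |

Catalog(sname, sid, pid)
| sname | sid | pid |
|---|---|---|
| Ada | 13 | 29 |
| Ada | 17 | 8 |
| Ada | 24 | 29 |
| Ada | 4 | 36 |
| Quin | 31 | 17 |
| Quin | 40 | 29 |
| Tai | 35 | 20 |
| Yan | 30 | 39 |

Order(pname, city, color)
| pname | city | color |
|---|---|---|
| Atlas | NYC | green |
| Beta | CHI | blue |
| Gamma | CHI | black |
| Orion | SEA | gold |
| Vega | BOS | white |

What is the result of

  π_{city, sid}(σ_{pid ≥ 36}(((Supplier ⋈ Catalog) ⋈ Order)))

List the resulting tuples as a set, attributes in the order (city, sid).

{(BOS, 4), (CHI, 4), (NYC, 4), (SEA, 4)}

Joining Supplier and Catalog on sname yields {(Ada, Atlas, 13, 29), (Ada, Atlas, 17, 8), (Ada, Atlas, 24, 29), (Ada, Atlas, 4, 36), (Ada, Beta, 13, 29), (Ada, Beta, 17, 8), (Ada, Beta, 24, 29), (Ada, Beta, 4, 36), (Ada, Gamma, 13, 29), (Ada, Gamma, 17, 8), (Ada, Gamma, 24, 29), (Ada, Gamma, 4, 36), (Ada, Orion, 13, 29), (Ada, Orion, 17, 8), (Ada, Orion, 24, 29), (Ada, Orion, 4, 36), (Ada, Vega, 13, 29), (Ada, Vega, 17, 8), (Ada, Vega, 24, 29), (Ada, Vega, 4, 36), (Quin, Gamma, 31, 17), (Quin, Gamma, 40, 29), (Quin, Nova, 31, 17), (Quin, Nova, 40, 29), (Quin, Zephyr, 31, 17), (Quin, Zephyr, 40, 29)}.
Joining (Supplier ⋈ Catalog) and Order on pname yields {(Ada, Atlas, 13, 29, NYC, green), (Ada, Atlas, 17, 8, NYC, green), (Ada, Atlas, 24, 29, NYC, green), (Ada, Atlas, 4, 36, NYC, green), (Ada, Beta, 13, 29, CHI, blue), (Ada, Beta, 17, 8, CHI, blue), (Ada, Beta, 24, 29, CHI, blue), (Ada, Beta, 4, 36, CHI, blue), (Ada, Gamma, 13, 29, CHI, black), (Ada, Gamma, 17, 8, CHI, black), (Ada, Gamma, 24, 29, CHI, black), (Ada, Gamma, 4, 36, CHI, black), (Ada, Orion, 13, 29, SEA, gold), (Ada, Orion, 17, 8, SEA, gold), (Ada, Orion, 24, 29, SEA, gold), (Ada, Orion, 4, 36, SEA, gold), (Ada, Vega, 13, 29, BOS, white), (Ada, Vega, 17, 8, BOS, white), (Ada, Vega, 24, 29, BOS, white), (Ada, Vega, 4, 36, BOS, white), (Quin, Gamma, 31, 17, CHI, black), (Quin, Gamma, 40, 29, CHI, black)}.
Apply σ_{pid ≥ 36}; surviving tuples: {(Ada, Atlas, 4, 36, NYC, green), (Ada, Beta, 4, 36, CHI, blue), (Ada, Gamma, 4, 36, CHI, black), (Ada, Orion, 4, 36, SEA, gold), (Ada, Vega, 4, 36, BOS, white)}
π[city, sid]: project onto (city, sid) (1 duplicate(s) eliminated) → {(BOS, 4), (CHI, 4), (NYC, 4), (SEA, 4)}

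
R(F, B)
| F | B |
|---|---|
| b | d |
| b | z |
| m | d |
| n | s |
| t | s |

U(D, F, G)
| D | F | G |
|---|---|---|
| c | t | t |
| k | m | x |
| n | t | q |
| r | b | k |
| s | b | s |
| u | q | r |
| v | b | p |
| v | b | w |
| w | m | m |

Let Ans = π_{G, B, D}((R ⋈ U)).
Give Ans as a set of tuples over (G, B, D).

Joining R and U on F yields {(b, d, r, k), (b, d, s, s), (b, d, v, p), (b, d, v, w), (b, z, r, k), (b, z, s, s), (b, z, v, p), (b, z, v, w), (m, d, k, x), (m, d, w, m), (t, s, c, t), (t, s, n, q)}.
Projecting to G, B, D: {(k, d, r), (k, z, r), (m, d, w), (p, d, v), (p, z, v), (q, s, n), (s, d, s), (s, z, s), (t, s, c), (w, d, v), (w, z, v), (x, d, k)}

{(k, d, r), (k, z, r), (m, d, w), (p, d, v), (p, z, v), (q, s, n), (s, d, s), (s, z, s), (t, s, c), (w, d, v), (w, z, v), (x, d, k)}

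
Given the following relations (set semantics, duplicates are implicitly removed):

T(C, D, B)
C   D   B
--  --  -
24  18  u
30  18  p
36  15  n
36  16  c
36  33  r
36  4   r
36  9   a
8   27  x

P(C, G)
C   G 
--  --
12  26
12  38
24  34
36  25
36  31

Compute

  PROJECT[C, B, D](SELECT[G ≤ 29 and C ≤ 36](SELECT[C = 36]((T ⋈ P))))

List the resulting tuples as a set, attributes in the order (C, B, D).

T ⋈ P (natural join on C): {(24, 18, u, 34), (36, 15, n, 25), (36, 15, n, 31), (36, 16, c, 25), (36, 16, c, 31), (36, 33, r, 25), (36, 33, r, 31), (36, 4, r, 25), (36, 4, r, 31), (36, 9, a, 25), (36, 9, a, 31)}
Selection C = 36: {(36, 15, n, 25), (36, 15, n, 31), (36, 16, c, 25), (36, 16, c, 31), (36, 33, r, 25), (36, 33, r, 31), (36, 4, r, 25), (36, 4, r, 31), (36, 9, a, 25), (36, 9, a, 31)}
Selection G ≤ 29 and C ≤ 36: {(36, 15, n, 25), (36, 16, c, 25), (36, 33, r, 25), (36, 4, r, 25), (36, 9, a, 25)}
π_{C, B, D} gives {(36, a, 9), (36, c, 16), (36, n, 15), (36, r, 33), (36, r, 4)}.

{(36, a, 9), (36, c, 16), (36, n, 15), (36, r, 33), (36, r, 4)}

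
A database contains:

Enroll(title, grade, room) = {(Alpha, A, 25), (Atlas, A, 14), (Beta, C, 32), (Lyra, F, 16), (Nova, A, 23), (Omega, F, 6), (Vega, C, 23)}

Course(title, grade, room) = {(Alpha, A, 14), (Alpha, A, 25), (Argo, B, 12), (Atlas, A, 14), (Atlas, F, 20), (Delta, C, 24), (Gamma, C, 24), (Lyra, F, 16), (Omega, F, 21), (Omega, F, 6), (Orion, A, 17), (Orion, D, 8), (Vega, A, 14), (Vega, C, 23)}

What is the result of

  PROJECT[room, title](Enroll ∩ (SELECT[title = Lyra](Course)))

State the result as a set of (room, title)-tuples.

Apply σ_{title = Lyra}; surviving tuples: {(Lyra, F, 16)}
Intersection: {(Alpha, A, 25), (Atlas, A, 14), (Beta, C, 32), (Lyra, F, 16), (Nova, A, 23), (Omega, F, 6), (Vega, C, 23)} with {(Lyra, F, 16)} → {(Lyra, F, 16)}
π[room, title]: project onto (room, title) → {(16, Lyra)}

{(16, Lyra)}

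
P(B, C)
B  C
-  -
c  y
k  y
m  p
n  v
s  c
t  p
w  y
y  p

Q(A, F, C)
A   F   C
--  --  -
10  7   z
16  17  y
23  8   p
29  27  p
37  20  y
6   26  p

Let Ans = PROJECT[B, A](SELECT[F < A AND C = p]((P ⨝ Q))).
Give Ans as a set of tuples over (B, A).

Joining P and Q on C yields {(c, y, 16, 17), (c, y, 37, 20), (k, y, 16, 17), (k, y, 37, 20), (m, p, 23, 8), (m, p, 29, 27), (m, p, 6, 26), (t, p, 23, 8), (t, p, 29, 27), (t, p, 6, 26), (w, y, 16, 17), (w, y, 37, 20), (y, p, 23, 8), (y, p, 29, 27), (y, p, 6, 26)}.
Apply σ_{F < A AND C = p}; surviving tuples: {(m, p, 23, 8), (m, p, 29, 27), (t, p, 23, 8), (t, p, 29, 27), (y, p, 23, 8), (y, p, 29, 27)}
Keep only column(s) B, A: {(m, 23), (m, 29), (t, 23), (t, 29), (y, 23), (y, 29)}

{(m, 23), (m, 29), (t, 23), (t, 29), (y, 23), (y, 29)}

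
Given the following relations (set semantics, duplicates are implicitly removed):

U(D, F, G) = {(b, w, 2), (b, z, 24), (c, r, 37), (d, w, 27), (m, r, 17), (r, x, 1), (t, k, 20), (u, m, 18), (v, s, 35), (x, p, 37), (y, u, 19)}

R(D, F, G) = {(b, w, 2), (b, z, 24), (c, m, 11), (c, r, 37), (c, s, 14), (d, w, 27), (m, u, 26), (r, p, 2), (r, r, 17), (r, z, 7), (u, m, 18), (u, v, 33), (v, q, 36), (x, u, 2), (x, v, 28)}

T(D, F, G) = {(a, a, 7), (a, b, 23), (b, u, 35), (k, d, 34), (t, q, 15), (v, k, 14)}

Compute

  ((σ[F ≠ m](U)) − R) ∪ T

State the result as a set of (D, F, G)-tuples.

{(a, a, 7), (a, b, 23), (b, u, 35), (k, d, 34), (m, r, 17), (r, x, 1), (t, k, 20), (t, q, 15), (v, k, 14), (v, s, 35), (x, p, 37), (y, u, 19)}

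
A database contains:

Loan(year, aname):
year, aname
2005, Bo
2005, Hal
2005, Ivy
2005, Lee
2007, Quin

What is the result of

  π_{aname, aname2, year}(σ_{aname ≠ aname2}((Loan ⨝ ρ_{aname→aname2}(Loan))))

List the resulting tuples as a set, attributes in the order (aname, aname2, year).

ρ[aname→aname2]: schema becomes (year, aname2); tuples unchanged.
Loan ⋈ ρ_{aname→aname2}(Loan) (natural join on year): {(2005, Bo, Bo), (2005, Bo, Hal), (2005, Bo, Ivy), (2005, Bo, Lee), (2005, Hal, Bo), (2005, Hal, Hal), (2005, Hal, Ivy), (2005, Hal, Lee), (2005, Ivy, Bo), (2005, Ivy, Hal), (2005, Ivy, Ivy), (2005, Ivy, Lee), (2005, Lee, Bo), (2005, Lee, Hal), (2005, Lee, Ivy), (2005, Lee, Lee), (2007, Quin, Quin)}
σ[aname ≠ aname2]: keep tuples satisfying aname ≠ aname2 → {(2005, Bo, Hal), (2005, Bo, Ivy), (2005, Bo, Lee), (2005, Hal, Bo), (2005, Hal, Ivy), (2005, Hal, Lee), (2005, Ivy, Bo), (2005, Ivy, Hal), (2005, Ivy, Lee), (2005, Lee, Bo), (2005, Lee, Hal), (2005, Lee, Ivy)}
Projecting to aname, aname2, year: {(Bo, Hal, 2005), (Bo, Ivy, 2005), (Bo, Lee, 2005), (Hal, Bo, 2005), (Hal, Ivy, 2005), (Hal, Lee, 2005), (Ivy, Bo, 2005), (Ivy, Hal, 2005), (Ivy, Lee, 2005), (Lee, Bo, 2005), (Lee, Hal, 2005), (Lee, Ivy, 2005)}

{(Bo, Hal, 2005), (Bo, Ivy, 2005), (Bo, Lee, 2005), (Hal, Bo, 2005), (Hal, Ivy, 2005), (Hal, Lee, 2005), (Ivy, Bo, 2005), (Ivy, Hal, 2005), (Ivy, Lee, 2005), (Lee, Bo, 2005), (Lee, Hal, 2005), (Lee, Ivy, 2005)}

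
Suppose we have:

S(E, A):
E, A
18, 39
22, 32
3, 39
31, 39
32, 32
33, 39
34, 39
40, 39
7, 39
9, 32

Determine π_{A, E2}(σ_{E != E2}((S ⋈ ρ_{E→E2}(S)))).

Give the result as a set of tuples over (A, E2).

ρ[E→E2]: schema becomes (E2, A); tuples unchanged.
S ⋈ ρ_{E→E2}(S) (natural join on A): {(18, 39, 18), (18, 39, 3), (18, 39, 31), (18, 39, 33), (18, 39, 34), (18, 39, 40), (18, 39, 7), (22, 32, 22), (22, 32, 32), (22, 32, 9), (3, 39, 18), (3, 39, 3), (3, 39, 31), (3, 39, 33), (3, 39, 34), (3, 39, 40), (3, 39, 7), (31, 39, 18), (31, 39, 3), (31, 39, 31), (31, 39, 33), (31, 39, 34), (31, 39, 40), (31, 39, 7), (32, 32, 22), (32, 32, 32), (32, 32, 9), (33, 39, 18), (33, 39, 3), (33, 39, 31), (33, 39, 33), (33, 39, 34), (33, 39, 40), (33, 39, 7), (34, 39, 18), (34, 39, 3), (34, 39, 31), (34, 39, 33), (34, 39, 34), (34, 39, 40), (34, 39, 7), (40, 39, 18), (40, 39, 3), (40, 39, 31), (40, 39, 33), (40, 39, 34), (40, 39, 40), (40, 39, 7), (7, 39, 18), (7, 39, 3), (7, 39, 31), (7, 39, 33), (7, 39, 34), (7, 39, 40), (7, 39, 7), (9, 32, 22), (9, 32, 32), (9, 32, 9)}
Apply σ_{E != E2}; surviving tuples: {(18, 39, 3), (18, 39, 31), (18, 39, 33), (18, 39, 34), (18, 39, 40), (18, 39, 7), (22, 32, 32), (22, 32, 9), (3, 39, 18), (3, 39, 31), (3, 39, 33), (3, 39, 34), (3, 39, 40), (3, 39, 7), (31, 39, 18), (31, 39, 3), (31, 39, 33), (31, 39, 34), (31, 39, 40), (31, 39, 7), (32, 32, 22), (32, 32, 9), (33, 39, 18), (33, 39, 3), (33, 39, 31), (33, 39, 34), (33, 39, 40), (33, 39, 7), (34, 39, 18), (34, 39, 3), (34, 39, 31), (34, 39, 33), (34, 39, 40), (34, 39, 7), (40, 39, 18), (40, 39, 3), (40, 39, 31), (40, 39, 33), (40, 39, 34), (40, 39, 7), (7, 39, 18), (7, 39, 3), (7, 39, 31), (7, 39, 33), (7, 39, 34), (7, 39, 40), (9, 32, 22), (9, 32, 32)}
π[A, E2]: project onto (A, E2) (38 duplicate(s) eliminated) → {(32, 22), (32, 32), (32, 9), (39, 18), (39, 3), (39, 31), (39, 33), (39, 34), (39, 40), (39, 7)}

{(32, 22), (32, 32), (32, 9), (39, 18), (39, 3), (39, 31), (39, 33), (39, 34), (39, 40), (39, 7)}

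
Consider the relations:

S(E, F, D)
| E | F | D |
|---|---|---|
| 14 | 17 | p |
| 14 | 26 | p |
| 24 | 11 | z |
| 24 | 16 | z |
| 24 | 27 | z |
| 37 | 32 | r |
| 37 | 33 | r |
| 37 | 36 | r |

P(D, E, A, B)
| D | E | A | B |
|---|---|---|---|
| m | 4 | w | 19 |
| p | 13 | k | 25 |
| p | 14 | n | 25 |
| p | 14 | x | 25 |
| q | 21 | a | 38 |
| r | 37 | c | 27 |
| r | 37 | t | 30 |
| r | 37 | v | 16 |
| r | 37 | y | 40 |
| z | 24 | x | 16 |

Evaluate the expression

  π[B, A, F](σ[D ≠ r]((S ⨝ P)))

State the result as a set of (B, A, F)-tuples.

Natural join on E, D: {(14, 17, p, n, 25), (14, 17, p, x, 25), (14, 26, p, n, 25), (14, 26, p, x, 25), (24, 11, z, x, 16), (24, 16, z, x, 16), (24, 27, z, x, 16), (37, 32, r, c, 27), (37, 32, r, t, 30), (37, 32, r, v, 16), (37, 32, r, y, 40), (37, 33, r, c, 27), (37, 33, r, t, 30), (37, 33, r, v, 16), (37, 33, r, y, 40), (37, 36, r, c, 27), (37, 36, r, t, 30), (37, 36, r, v, 16), (37, 36, r, y, 40)}
Selection D ≠ r: {(14, 17, p, n, 25), (14, 17, p, x, 25), (14, 26, p, n, 25), (14, 26, p, x, 25), (24, 11, z, x, 16), (24, 16, z, x, 16), (24, 27, z, x, 16)}
π[B, A, F]: project onto (B, A, F) → {(16, x, 11), (16, x, 16), (16, x, 27), (25, n, 17), (25, n, 26), (25, x, 17), (25, x, 26)}

{(16, x, 11), (16, x, 16), (16, x, 27), (25, n, 17), (25, n, 26), (25, x, 17), (25, x, 26)}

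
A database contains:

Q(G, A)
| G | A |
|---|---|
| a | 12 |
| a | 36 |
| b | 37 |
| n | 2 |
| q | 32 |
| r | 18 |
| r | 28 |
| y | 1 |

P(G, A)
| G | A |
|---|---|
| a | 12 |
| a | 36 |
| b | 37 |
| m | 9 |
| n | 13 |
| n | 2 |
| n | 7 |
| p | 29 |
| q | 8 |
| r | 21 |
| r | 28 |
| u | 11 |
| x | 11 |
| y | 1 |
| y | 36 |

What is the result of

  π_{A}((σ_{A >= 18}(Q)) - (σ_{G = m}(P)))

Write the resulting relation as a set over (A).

Filtering on A >= 18 leaves {(a, 36), (b, 37), (q, 32), (r, 18), (r, 28)}.
Filtering on G = m leaves {(m, 9)}.
Taking the difference: {(a, 36), (b, 37), (q, 32), (r, 18), (r, 28)}
Projecting to A: {18, 28, 32, 36, 37}

{18, 28, 32, 36, 37}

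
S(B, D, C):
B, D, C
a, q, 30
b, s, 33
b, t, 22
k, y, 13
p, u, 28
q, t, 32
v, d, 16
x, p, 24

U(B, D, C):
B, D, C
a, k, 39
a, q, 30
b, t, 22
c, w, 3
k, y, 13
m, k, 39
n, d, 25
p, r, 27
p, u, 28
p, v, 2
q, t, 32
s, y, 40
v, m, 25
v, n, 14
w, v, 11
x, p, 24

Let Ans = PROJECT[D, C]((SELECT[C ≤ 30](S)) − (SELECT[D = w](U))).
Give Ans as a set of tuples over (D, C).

{(d, 16), (p, 24), (q, 30), (t, 22), (u, 28), (y, 13)}

Apply σ_{C ≤ 30}; surviving tuples: {(a, q, 30), (b, t, 22), (k, y, 13), (p, u, 28), (v, d, 16), (x, p, 24)}
Apply σ_{D = w}; surviving tuples: {(c, w, 3)}
Difference: {(a, q, 30), (b, t, 22), (k, y, 13), (p, u, 28), (v, d, 16), (x, p, 24)} with {(c, w, 3)} → {(a, q, 30), (b, t, 22), (k, y, 13), (p, u, 28), (v, d, 16), (x, p, 24)}
Keep only column(s) D, C: {(d, 16), (p, 24), (q, 30), (t, 22), (u, 28), (y, 13)}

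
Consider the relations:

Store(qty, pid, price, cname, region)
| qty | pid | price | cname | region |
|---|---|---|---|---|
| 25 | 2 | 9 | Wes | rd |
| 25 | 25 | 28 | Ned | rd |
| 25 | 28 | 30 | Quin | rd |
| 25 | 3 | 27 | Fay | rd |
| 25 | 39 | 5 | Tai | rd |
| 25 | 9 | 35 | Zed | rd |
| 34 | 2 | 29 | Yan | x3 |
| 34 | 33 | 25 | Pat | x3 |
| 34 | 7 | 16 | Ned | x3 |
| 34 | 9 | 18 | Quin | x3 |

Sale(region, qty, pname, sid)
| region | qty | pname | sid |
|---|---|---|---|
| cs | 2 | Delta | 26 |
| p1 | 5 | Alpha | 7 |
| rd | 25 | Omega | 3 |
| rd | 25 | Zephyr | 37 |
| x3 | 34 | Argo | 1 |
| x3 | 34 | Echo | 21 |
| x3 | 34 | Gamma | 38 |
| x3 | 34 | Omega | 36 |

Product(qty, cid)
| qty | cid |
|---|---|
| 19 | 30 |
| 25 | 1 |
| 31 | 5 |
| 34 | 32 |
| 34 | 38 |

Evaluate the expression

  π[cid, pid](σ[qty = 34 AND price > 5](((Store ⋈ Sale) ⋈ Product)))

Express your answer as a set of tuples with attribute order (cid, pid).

Natural join on qty, region: {(25, 2, 9, Wes, rd, Omega, 3), (25, 2, 9, Wes, rd, Zephyr, 37), (25, 25, 28, Ned, rd, Omega, 3), (25, 25, 28, Ned, rd, Zephyr, 37), (25, 28, 30, Quin, rd, Omega, 3), (25, 28, 30, Quin, rd, Zephyr, 37), (25, 3, 27, Fay, rd, Omega, 3), (25, 3, 27, Fay, rd, Zephyr, 37), (25, 39, 5, Tai, rd, Omega, 3), (25, 39, 5, Tai, rd, Zephyr, 37), (25, 9, 35, Zed, rd, Omega, 3), (25, 9, 35, Zed, rd, Zephyr, 37), (34, 2, 29, Yan, x3, Argo, 1), (34, 2, 29, Yan, x3, Echo, 21), (34, 2, 29, Yan, x3, Gamma, 38), (34, 2, 29, Yan, x3, Omega, 36), (34, 33, 25, Pat, x3, Argo, 1), (34, 33, 25, Pat, x3, Echo, 21), (34, 33, 25, Pat, x3, Gamma, 38), (34, 33, 25, Pat, x3, Omega, 36), (34, 7, 16, Ned, x3, Argo, 1), (34, 7, 16, Ned, x3, Echo, 21), (34, 7, 16, Ned, x3, Gamma, 38), (34, 7, 16, Ned, x3, Omega, 36), (34, 9, 18, Quin, x3, Argo, 1), (34, 9, 18, Quin, x3, Echo, 21), (34, 9, 18, Quin, x3, Gamma, 38), (34, 9, 18, Quin, x3, Omega, 36)}
Natural join on qty: {(25, 2, 9, Wes, rd, Omega, 3, 1), (25, 2, 9, Wes, rd, Zephyr, 37, 1), (25, 25, 28, Ned, rd, Omega, 3, 1), (25, 25, 28, Ned, rd, Zephyr, 37, 1), (25, 28, 30, Quin, rd, Omega, 3, 1), (25, 28, 30, Quin, rd, Zephyr, 37, 1), (25, 3, 27, Fay, rd, Omega, 3, 1), (25, 3, 27, Fay, rd, Zephyr, 37, 1), (25, 39, 5, Tai, rd, Omega, 3, 1), (25, 39, 5, Tai, rd, Zephyr, 37, 1), (25, 9, 35, Zed, rd, Omega, 3, 1), (25, 9, 35, Zed, rd, Zephyr, 37, 1), (34, 2, 29, Yan, x3, Argo, 1, 32), (34, 2, 29, Yan, x3, Argo, 1, 38), (34, 2, 29, Yan, x3, Echo, 21, 32), (34, 2, 29, Yan, x3, Echo, 21, 38), (34, 2, 29, Yan, x3, Gamma, 38, 32), (34, 2, 29, Yan, x3, Gamma, 38, 38), (34, 2, 29, Yan, x3, Omega, 36, 32), (34, 2, 29, Yan, x3, Omega, 36, 38), (34, 33, 25, Pat, x3, Argo, 1, 32), (34, 33, 25, Pat, x3, Argo, 1, 38), (34, 33, 25, Pat, x3, Echo, 21, 32), (34, 33, 25, Pat, x3, Echo, 21, 38), (34, 33, 25, Pat, x3, Gamma, 38, 32), (34, 33, 25, Pat, x3, Gamma, 38, 38), (34, 33, 25, Pat, x3, Omega, 36, 32), (34, 33, 25, Pat, x3, Omega, 36, 38), (34, 7, 16, Ned, x3, Argo, 1, 32), (34, 7, 16, Ned, x3, Argo, 1, 38), (34, 7, 16, Ned, x3, Echo, 21, 32), (34, 7, 16, Ned, x3, Echo, 21, 38), (34, 7, 16, Ned, x3, Gamma, 38, 32), (34, 7, 16, Ned, x3, Gamma, 38, 38), (34, 7, 16, Ned, x3, Omega, 36, 32), (34, 7, 16, Ned, x3, Omega, 36, 38), (34, 9, 18, Quin, x3, Argo, 1, 32), (34, 9, 18, Quin, x3, Argo, 1, 38), (34, 9, 18, Quin, x3, Echo, 21, 32), (34, 9, 18, Quin, x3, Echo, 21, 38), (34, 9, 18, Quin, x3, Gamma, 38, 32), (34, 9, 18, Quin, x3, Gamma, 38, 38), (34, 9, 18, Quin, x3, Omega, 36, 32), (34, 9, 18, Quin, x3, Omega, 36, 38)}
Selection qty = 34 AND price > 5: {(34, 2, 29, Yan, x3, Argo, 1, 32), (34, 2, 29, Yan, x3, Argo, 1, 38), (34, 2, 29, Yan, x3, Echo, 21, 32), (34, 2, 29, Yan, x3, Echo, 21, 38), (34, 2, 29, Yan, x3, Gamma, 38, 32), (34, 2, 29, Yan, x3, Gamma, 38, 38), (34, 2, 29, Yan, x3, Omega, 36, 32), (34, 2, 29, Yan, x3, Omega, 36, 38), (34, 33, 25, Pat, x3, Argo, 1, 32), (34, 33, 25, Pat, x3, Argo, 1, 38), (34, 33, 25, Pat, x3, Echo, 21, 32), (34, 33, 25, Pat, x3, Echo, 21, 38), (34, 33, 25, Pat, x3, Gamma, 38, 32), (34, 33, 25, Pat, x3, Gamma, 38, 38), (34, 33, 25, Pat, x3, Omega, 36, 32), (34, 33, 25, Pat, x3, Omega, 36, 38), (34, 7, 16, Ned, x3, Argo, 1, 32), (34, 7, 16, Ned, x3, Argo, 1, 38), (34, 7, 16, Ned, x3, Echo, 21, 32), (34, 7, 16, Ned, x3, Echo, 21, 38), (34, 7, 16, Ned, x3, Gamma, 38, 32), (34, 7, 16, Ned, x3, Gamma, 38, 38), (34, 7, 16, Ned, x3, Omega, 36, 32), (34, 7, 16, Ned, x3, Omega, 36, 38), (34, 9, 18, Quin, x3, Argo, 1, 32), (34, 9, 18, Quin, x3, Argo, 1, 38), (34, 9, 18, Quin, x3, Echo, 21, 32), (34, 9, 18, Quin, x3, Echo, 21, 38), (34, 9, 18, Quin, x3, Gamma, 38, 32), (34, 9, 18, Quin, x3, Gamma, 38, 38), (34, 9, 18, Quin, x3, Omega, 36, 32), (34, 9, 18, Quin, x3, Omega, 36, 38)}
Projecting to cid, pid (24 duplicate(s) eliminated): {(32, 2), (32, 33), (32, 7), (32, 9), (38, 2), (38, 33), (38, 7), (38, 9)}

{(32, 2), (32, 33), (32, 7), (32, 9), (38, 2), (38, 33), (38, 7), (38, 9)}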